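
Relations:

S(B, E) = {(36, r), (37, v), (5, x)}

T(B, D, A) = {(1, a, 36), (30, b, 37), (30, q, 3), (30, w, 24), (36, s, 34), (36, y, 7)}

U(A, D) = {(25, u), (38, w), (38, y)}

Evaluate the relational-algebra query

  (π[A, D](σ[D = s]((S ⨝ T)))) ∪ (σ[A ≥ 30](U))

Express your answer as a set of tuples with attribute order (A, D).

{(34, s), (38, w), (38, y)}

Natural join on B: {(36, r, s, 34), (36, r, y, 7)}
Selection D = s: {(36, r, s, 34)}
π[A, D]: project onto (A, D) → {(34, s)}
Selection A ≥ 30: {(38, w), (38, y)}
Union: {(34, s)} with {(38, w), (38, y)} → {(34, s), (38, w), (38, y)}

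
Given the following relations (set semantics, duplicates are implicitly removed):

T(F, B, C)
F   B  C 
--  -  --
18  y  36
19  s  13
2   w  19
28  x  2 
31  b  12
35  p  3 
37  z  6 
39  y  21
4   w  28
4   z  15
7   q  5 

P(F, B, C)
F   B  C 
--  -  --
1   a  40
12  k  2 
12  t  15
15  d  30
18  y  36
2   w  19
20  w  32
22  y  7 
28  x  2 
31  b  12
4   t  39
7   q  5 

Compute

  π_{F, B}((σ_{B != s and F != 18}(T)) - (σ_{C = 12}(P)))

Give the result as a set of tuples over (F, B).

Apply σ_{B != s and F != 18}; surviving tuples: {(2, w, 19), (28, x, 2), (31, b, 12), (35, p, 3), (37, z, 6), (39, y, 21), (4, w, 28), (4, z, 15), (7, q, 5)}
Apply σ_{C = 12}; surviving tuples: {(31, b, 12)}
Difference: {(2, w, 19), (28, x, 2), (31, b, 12), (35, p, 3), (37, z, 6), (39, y, 21), (4, w, 28), (4, z, 15), (7, q, 5)} with {(31, b, 12)} → {(2, w, 19), (28, x, 2), (35, p, 3), (37, z, 6), (39, y, 21), (4, w, 28), (4, z, 15), (7, q, 5)}
π[F, B]: project onto (F, B) → {(2, w), (28, x), (35, p), (37, z), (39, y), (4, w), (4, z), (7, q)}

{(2, w), (28, x), (35, p), (37, z), (39, y), (4, w), (4, z), (7, q)}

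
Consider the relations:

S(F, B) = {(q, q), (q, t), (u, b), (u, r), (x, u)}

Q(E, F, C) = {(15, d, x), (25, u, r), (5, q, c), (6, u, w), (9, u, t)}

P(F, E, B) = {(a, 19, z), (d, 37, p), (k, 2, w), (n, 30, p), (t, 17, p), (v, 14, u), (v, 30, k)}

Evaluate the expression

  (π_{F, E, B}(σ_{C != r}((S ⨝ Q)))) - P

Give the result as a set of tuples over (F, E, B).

Joining S and Q on F yields {(q, q, 5, c), (q, t, 5, c), (u, b, 25, r), (u, b, 6, w), (u, b, 9, t), (u, r, 25, r), (u, r, 6, w), (u, r, 9, t)}.
Apply σ_{C != r}; surviving tuples: {(q, q, 5, c), (q, t, 5, c), (u, b, 6, w), (u, b, 9, t), (u, r, 6, w), (u, r, 9, t)}
π[F, E, B]: project onto (F, E, B) → {(q, 5, q), (q, 5, t), (u, 6, b), (u, 6, r), (u, 9, b), (u, 9, r)}
Set difference of the two operands is {(q, 5, q), (q, 5, t), (u, 6, b), (u, 6, r), (u, 9, b), (u, 9, r)}.

{(q, 5, q), (q, 5, t), (u, 6, b), (u, 6, r), (u, 9, b), (u, 9, r)}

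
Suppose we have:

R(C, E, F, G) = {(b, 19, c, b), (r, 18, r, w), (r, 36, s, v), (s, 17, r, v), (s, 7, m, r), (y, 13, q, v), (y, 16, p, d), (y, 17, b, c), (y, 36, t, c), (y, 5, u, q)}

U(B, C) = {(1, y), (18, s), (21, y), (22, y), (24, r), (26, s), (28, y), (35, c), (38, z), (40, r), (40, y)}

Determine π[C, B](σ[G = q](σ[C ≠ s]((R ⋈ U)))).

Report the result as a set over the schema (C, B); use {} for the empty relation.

{(y, 1), (y, 21), (y, 22), (y, 28), (y, 40)}

R ⋈ U (natural join on C): {(r, 18, r, w, 24), (r, 18, r, w, 40), (r, 36, s, v, 24), (r, 36, s, v, 40), (s, 17, r, v, 18), (s, 17, r, v, 26), (s, 7, m, r, 18), (s, 7, m, r, 26), (y, 13, q, v, 1), (y, 13, q, v, 21), (y, 13, q, v, 22), (y, 13, q, v, 28), (y, 13, q, v, 40), (y, 16, p, d, 1), (y, 16, p, d, 21), (y, 16, p, d, 22), (y, 16, p, d, 28), (y, 16, p, d, 40), (y, 17, b, c, 1), (y, 17, b, c, 21), (y, 17, b, c, 22), (y, 17, b, c, 28), (y, 17, b, c, 40), (y, 36, t, c, 1), (y, 36, t, c, 21), (y, 36, t, c, 22), (y, 36, t, c, 28), (y, 36, t, c, 40), (y, 5, u, q, 1), (y, 5, u, q, 21), (y, 5, u, q, 22), (y, 5, u, q, 28), (y, 5, u, q, 40)}
Filtering on C ≠ s leaves {(r, 18, r, w, 24), (r, 18, r, w, 40), (r, 36, s, v, 24), (r, 36, s, v, 40), (y, 13, q, v, 1), (y, 13, q, v, 21), (y, 13, q, v, 22), (y, 13, q, v, 28), (y, 13, q, v, 40), (y, 16, p, d, 1), (y, 16, p, d, 21), (y, 16, p, d, 22), (y, 16, p, d, 28), (y, 16, p, d, 40), (y, 17, b, c, 1), (y, 17, b, c, 21), (y, 17, b, c, 22), (y, 17, b, c, 28), (y, 17, b, c, 40), (y, 36, t, c, 1), (y, 36, t, c, 21), (y, 36, t, c, 22), (y, 36, t, c, 28), (y, 36, t, c, 40), (y, 5, u, q, 1), (y, 5, u, q, 21), (y, 5, u, q, 22), (y, 5, u, q, 28), (y, 5, u, q, 40)}.
Filtering on G = q leaves {(y, 5, u, q, 1), (y, 5, u, q, 21), (y, 5, u, q, 22), (y, 5, u, q, 28), (y, 5, u, q, 40)}.
Keep only column(s) C, B: {(y, 1), (y, 21), (y, 22), (y, 28), (y, 40)}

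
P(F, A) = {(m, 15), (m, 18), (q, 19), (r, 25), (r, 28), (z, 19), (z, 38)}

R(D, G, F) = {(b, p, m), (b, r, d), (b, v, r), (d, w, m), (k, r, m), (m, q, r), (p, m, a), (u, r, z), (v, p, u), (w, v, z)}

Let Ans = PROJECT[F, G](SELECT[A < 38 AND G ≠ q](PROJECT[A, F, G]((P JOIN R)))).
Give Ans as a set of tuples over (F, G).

Joining P and R on F yields {(m, 15, b, p), (m, 15, d, w), (m, 15, k, r), (m, 18, b, p), (m, 18, d, w), (m, 18, k, r), (r, 25, b, v), (r, 25, m, q), (r, 28, b, v), (r, 28, m, q), (z, 19, u, r), (z, 19, w, v), (z, 38, u, r), (z, 38, w, v)}.
Projecting to A, F, G: {(15, m, p), (15, m, r), (15, m, w), (18, m, p), (18, m, r), (18, m, w), (19, z, r), (19, z, v), (25, r, q), (25, r, v), (28, r, q), (28, r, v), (38, z, r), (38, z, v)}
Apply σ_{A < 38 AND G ≠ q}; surviving tuples: {(15, m, p), (15, m, r), (15, m, w), (18, m, p), (18, m, r), (18, m, w), (19, z, r), (19, z, v), (25, r, v), (28, r, v)}
Projecting to F, G (4 duplicate(s) eliminated): {(m, p), (m, r), (m, w), (r, v), (z, r), (z, v)}

{(m, p), (m, r), (m, w), (r, v), (z, r), (z, v)}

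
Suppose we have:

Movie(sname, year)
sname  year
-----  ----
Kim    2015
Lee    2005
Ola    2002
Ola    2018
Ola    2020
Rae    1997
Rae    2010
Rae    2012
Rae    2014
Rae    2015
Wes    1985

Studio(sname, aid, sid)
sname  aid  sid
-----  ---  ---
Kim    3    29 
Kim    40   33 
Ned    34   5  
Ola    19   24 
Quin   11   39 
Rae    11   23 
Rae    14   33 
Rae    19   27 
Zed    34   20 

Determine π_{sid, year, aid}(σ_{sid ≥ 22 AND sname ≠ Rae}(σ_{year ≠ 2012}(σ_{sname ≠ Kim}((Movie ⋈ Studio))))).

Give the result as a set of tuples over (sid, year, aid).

{(24, 2002, 19), (24, 2018, 19), (24, 2020, 19)}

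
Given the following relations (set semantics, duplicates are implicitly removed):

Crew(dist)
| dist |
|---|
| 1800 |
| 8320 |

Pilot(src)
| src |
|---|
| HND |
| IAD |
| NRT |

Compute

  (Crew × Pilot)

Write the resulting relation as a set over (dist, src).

{(1800, HND), (1800, IAD), (1800, NRT), (8320, HND), (8320, IAD), (8320, NRT)}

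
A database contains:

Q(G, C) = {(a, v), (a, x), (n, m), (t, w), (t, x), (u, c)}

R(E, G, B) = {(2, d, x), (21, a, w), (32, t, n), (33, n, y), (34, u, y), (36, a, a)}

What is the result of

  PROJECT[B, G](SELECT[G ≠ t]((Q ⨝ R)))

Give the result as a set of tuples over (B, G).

{(a, a), (w, a), (y, n), (y, u)}

Natural join on G: {(a, v, 21, w), (a, v, 36, a), (a, x, 21, w), (a, x, 36, a), (n, m, 33, y), (t, w, 32, n), (t, x, 32, n), (u, c, 34, y)}
Apply σ_{G ≠ t}; surviving tuples: {(a, v, 21, w), (a, v, 36, a), (a, x, 21, w), (a, x, 36, a), (n, m, 33, y), (u, c, 34, y)}
π_{B, G} gives {(a, a), (w, a), (y, n), (y, u)} (2 duplicate(s) eliminated).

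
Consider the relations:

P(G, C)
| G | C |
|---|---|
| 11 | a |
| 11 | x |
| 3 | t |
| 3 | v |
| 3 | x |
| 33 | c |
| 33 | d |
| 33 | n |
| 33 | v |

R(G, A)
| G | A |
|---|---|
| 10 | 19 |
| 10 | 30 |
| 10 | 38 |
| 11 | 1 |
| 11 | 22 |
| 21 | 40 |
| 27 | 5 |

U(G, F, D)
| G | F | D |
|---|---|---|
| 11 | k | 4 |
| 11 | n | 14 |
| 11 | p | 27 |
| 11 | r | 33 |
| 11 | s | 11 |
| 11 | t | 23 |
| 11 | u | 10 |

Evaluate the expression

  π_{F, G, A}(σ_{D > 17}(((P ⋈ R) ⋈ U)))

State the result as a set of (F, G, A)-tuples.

Joining P and R on G yields {(11, a, 1), (11, a, 22), (11, x, 1), (11, x, 22)}.
Joining (P ⋈ R) and U on G yields {(11, a, 1, k, 4), (11, a, 1, n, 14), (11, a, 1, p, 27), (11, a, 1, r, 33), (11, a, 1, s, 11), (11, a, 1, t, 23), (11, a, 1, u, 10), (11, a, 22, k, 4), (11, a, 22, n, 14), (11, a, 22, p, 27), (11, a, 22, r, 33), (11, a, 22, s, 11), (11, a, 22, t, 23), (11, a, 22, u, 10), (11, x, 1, k, 4), (11, x, 1, n, 14), (11, x, 1, p, 27), (11, x, 1, r, 33), (11, x, 1, s, 11), (11, x, 1, t, 23), (11, x, 1, u, 10), (11, x, 22, k, 4), (11, x, 22, n, 14), (11, x, 22, p, 27), (11, x, 22, r, 33), (11, x, 22, s, 11), (11, x, 22, t, 23), (11, x, 22, u, 10)}.
σ[D > 17]: keep tuples satisfying D > 17 → {(11, a, 1, p, 27), (11, a, 1, r, 33), (11, a, 1, t, 23), (11, a, 22, p, 27), (11, a, 22, r, 33), (11, a, 22, t, 23), (11, x, 1, p, 27), (11, x, 1, r, 33), (11, x, 1, t, 23), (11, x, 22, p, 27), (11, x, 22, r, 33), (11, x, 22, t, 23)}
Projecting to F, G, A (6 duplicate(s) eliminated): {(p, 11, 1), (p, 11, 22), (r, 11, 1), (r, 11, 22), (t, 11, 1), (t, 11, 22)}

{(p, 11, 1), (p, 11, 22), (r, 11, 1), (r, 11, 22), (t, 11, 1), (t, 11, 22)}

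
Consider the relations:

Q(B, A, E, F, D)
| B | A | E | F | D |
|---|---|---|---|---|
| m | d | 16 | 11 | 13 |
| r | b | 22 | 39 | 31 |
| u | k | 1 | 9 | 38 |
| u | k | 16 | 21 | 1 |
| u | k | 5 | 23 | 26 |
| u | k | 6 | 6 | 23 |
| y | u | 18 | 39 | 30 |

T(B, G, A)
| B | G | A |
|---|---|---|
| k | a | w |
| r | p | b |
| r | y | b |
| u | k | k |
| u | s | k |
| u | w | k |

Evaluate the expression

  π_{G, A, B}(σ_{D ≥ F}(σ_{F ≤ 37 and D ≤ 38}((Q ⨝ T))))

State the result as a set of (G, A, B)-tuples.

Natural join on B, A: {(r, b, 22, 39, 31, p), (r, b, 22, 39, 31, y), (u, k, 1, 9, 38, k), (u, k, 1, 9, 38, s), (u, k, 1, 9, 38, w), (u, k, 16, 21, 1, k), (u, k, 16, 21, 1, s), (u, k, 16, 21, 1, w), (u, k, 5, 23, 26, k), (u, k, 5, 23, 26, s), (u, k, 5, 23, 26, w), (u, k, 6, 6, 23, k), (u, k, 6, 6, 23, s), (u, k, 6, 6, 23, w)}
σ[F ≤ 37 and D ≤ 38]: keep tuples satisfying F ≤ 37 and D ≤ 38 → {(u, k, 1, 9, 38, k), (u, k, 1, 9, 38, s), (u, k, 1, 9, 38, w), (u, k, 16, 21, 1, k), (u, k, 16, 21, 1, s), (u, k, 16, 21, 1, w), (u, k, 5, 23, 26, k), (u, k, 5, 23, 26, s), (u, k, 5, 23, 26, w), (u, k, 6, 6, 23, k), (u, k, 6, 6, 23, s), (u, k, 6, 6, 23, w)}
σ[D ≥ F]: keep tuples satisfying D ≥ F → {(u, k, 1, 9, 38, k), (u, k, 1, 9, 38, s), (u, k, 1, 9, 38, w), (u, k, 5, 23, 26, k), (u, k, 5, 23, 26, s), (u, k, 5, 23, 26, w), (u, k, 6, 6, 23, k), (u, k, 6, 6, 23, s), (u, k, 6, 6, 23, w)}
π[G, A, B]: project onto (G, A, B) (6 duplicate(s) eliminated) → {(k, k, u), (s, k, u), (w, k, u)}

{(k, k, u), (s, k, u), (w, k, u)}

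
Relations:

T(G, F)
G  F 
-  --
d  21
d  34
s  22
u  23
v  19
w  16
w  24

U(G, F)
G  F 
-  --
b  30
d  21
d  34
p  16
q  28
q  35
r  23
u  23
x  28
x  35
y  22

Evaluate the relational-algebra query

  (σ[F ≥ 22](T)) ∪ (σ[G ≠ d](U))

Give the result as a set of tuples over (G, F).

{(b, 30), (d, 34), (p, 16), (q, 28), (q, 35), (r, 23), (s, 22), (u, 23), (w, 24), (x, 28), (x, 35), (y, 22)}

Filtering on F ≥ 22 leaves {(d, 34), (s, 22), (u, 23), (w, 24)}.
Filtering on G ≠ d leaves {(b, 30), (p, 16), (q, 28), (q, 35), (r, 23), (u, 23), (x, 28), (x, 35), (y, 22)}.
Taking the union: {(b, 30), (d, 34), (p, 16), (q, 28), (q, 35), (r, 23), (s, 22), (u, 23), (w, 24), (x, 28), (x, 35), (y, 22)}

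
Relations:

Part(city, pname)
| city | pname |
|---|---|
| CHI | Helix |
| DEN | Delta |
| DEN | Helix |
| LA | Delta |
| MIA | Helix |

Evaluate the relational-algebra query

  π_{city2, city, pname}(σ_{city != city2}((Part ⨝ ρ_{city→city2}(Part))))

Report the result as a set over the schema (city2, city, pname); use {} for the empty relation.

{(CHI, DEN, Helix), (CHI, MIA, Helix), (DEN, CHI, Helix), (DEN, LA, Delta), (DEN, MIA, Helix), (LA, DEN, Delta), (MIA, CHI, Helix), (MIA, DEN, Helix)}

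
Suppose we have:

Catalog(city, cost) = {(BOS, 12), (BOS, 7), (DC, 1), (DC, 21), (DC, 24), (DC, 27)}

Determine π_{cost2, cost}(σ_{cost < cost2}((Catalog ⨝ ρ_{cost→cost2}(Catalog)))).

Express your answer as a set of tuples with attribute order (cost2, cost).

ρ[cost→cost2]: schema becomes (city, cost2); tuples unchanged.
Catalog ⋈ ρ_{cost→cost2}(Catalog) (natural join on city): {(BOS, 12, 12), (BOS, 12, 7), (BOS, 7, 12), (BOS, 7, 7), (DC, 1, 1), (DC, 1, 21), (DC, 1, 24), (DC, 1, 27), (DC, 21, 1), (DC, 21, 21), (DC, 21, 24), (DC, 21, 27), (DC, 24, 1), (DC, 24, 21), (DC, 24, 24), (DC, 24, 27), (DC, 27, 1), (DC, 27, 21), (DC, 27, 24), (DC, 27, 27)}
Selection cost < cost2: {(BOS, 7, 12), (DC, 1, 21), (DC, 1, 24), (DC, 1, 27), (DC, 21, 24), (DC, 21, 27), (DC, 24, 27)}
π_{cost2, cost} gives {(12, 7), (21, 1), (24, 1), (24, 21), (27, 1), (27, 21), (27, 24)}.

{(12, 7), (21, 1), (24, 1), (24, 21), (27, 1), (27, 21), (27, 24)}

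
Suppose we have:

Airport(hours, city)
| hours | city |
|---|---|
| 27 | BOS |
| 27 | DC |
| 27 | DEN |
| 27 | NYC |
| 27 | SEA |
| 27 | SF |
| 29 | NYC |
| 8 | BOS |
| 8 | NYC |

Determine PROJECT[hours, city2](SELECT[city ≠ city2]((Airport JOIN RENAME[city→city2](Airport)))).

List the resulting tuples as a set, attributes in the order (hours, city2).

ρ[city→city2]: schema becomes (hours, city2); tuples unchanged.
Airport ⋈ RENAME[city→city2](Airport) (natural join on hours): {(27, BOS, BOS), (27, BOS, DC), (27, BOS, DEN), (27, BOS, NYC), (27, BOS, SEA), (27, BOS, SF), (27, DC, BOS), (27, DC, DC), (27, DC, DEN), (27, DC, NYC), (27, DC, SEA), (27, DC, SF), (27, DEN, BOS), (27, DEN, DC), (27, DEN, DEN), (27, DEN, NYC), (27, DEN, SEA), (27, DEN, SF), (27, NYC, BOS), (27, NYC, DC), (27, NYC, DEN), (27, NYC, NYC), (27, NYC, SEA), (27, NYC, SF), (27, SEA, BOS), (27, SEA, DC), (27, SEA, DEN), (27, SEA, NYC), (27, SEA, SEA), (27, SEA, SF), (27, SF, BOS), (27, SF, DC), (27, SF, DEN), (27, SF, NYC), (27, SF, SEA), (27, SF, SF), (29, NYC, NYC), (8, BOS, BOS), (8, BOS, NYC), (8, NYC, BOS), (8, NYC, NYC)}
σ[city ≠ city2]: keep tuples satisfying city ≠ city2 → {(27, BOS, DC), (27, BOS, DEN), (27, BOS, NYC), (27, BOS, SEA), (27, BOS, SF), (27, DC, BOS), (27, DC, DEN), (27, DC, NYC), (27, DC, SEA), (27, DC, SF), (27, DEN, BOS), (27, DEN, DC), (27, DEN, NYC), (27, DEN, SEA), (27, DEN, SF), (27, NYC, BOS), (27, NYC, DC), (27, NYC, DEN), (27, NYC, SEA), (27, NYC, SF), (27, SEA, BOS), (27, SEA, DC), (27, SEA, DEN), (27, SEA, NYC), (27, SEA, SF), (27, SF, BOS), (27, SF, DC), (27, SF, DEN), (27, SF, NYC), (27, SF, SEA), (8, BOS, NYC), (8, NYC, BOS)}
π[hours, city2]: project onto (hours, city2) (24 duplicate(s) eliminated) → {(27, BOS), (27, DC), (27, DEN), (27, NYC), (27, SEA), (27, SF), (8, BOS), (8, NYC)}

{(27, BOS), (27, DC), (27, DEN), (27, NYC), (27, SEA), (27, SF), (8, BOS), (8, NYC)}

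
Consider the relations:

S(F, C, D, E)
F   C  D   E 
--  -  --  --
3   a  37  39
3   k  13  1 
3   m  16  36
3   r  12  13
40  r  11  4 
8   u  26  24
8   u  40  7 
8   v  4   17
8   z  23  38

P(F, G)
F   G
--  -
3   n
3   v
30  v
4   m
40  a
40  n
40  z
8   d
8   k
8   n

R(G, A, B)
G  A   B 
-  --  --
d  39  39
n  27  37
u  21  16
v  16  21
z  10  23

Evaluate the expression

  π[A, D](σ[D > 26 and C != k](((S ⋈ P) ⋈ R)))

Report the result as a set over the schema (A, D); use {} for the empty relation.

Natural join on F: {(3, a, 37, 39, n), (3, a, 37, 39, v), (3, k, 13, 1, n), (3, k, 13, 1, v), (3, m, 16, 36, n), (3, m, 16, 36, v), (3, r, 12, 13, n), (3, r, 12, 13, v), (40, r, 11, 4, a), (40, r, 11, 4, n), (40, r, 11, 4, z), (8, u, 26, 24, d), (8, u, 26, 24, k), (8, u, 26, 24, n), (8, u, 40, 7, d), (8, u, 40, 7, k), (8, u, 40, 7, n), (8, v, 4, 17, d), (8, v, 4, 17, k), (8, v, 4, 17, n), (8, z, 23, 38, d), (8, z, 23, 38, k), (8, z, 23, 38, n)}
Natural join on G: {(3, a, 37, 39, n, 27, 37), (3, a, 37, 39, v, 16, 21), (3, k, 13, 1, n, 27, 37), (3, k, 13, 1, v, 16, 21), (3, m, 16, 36, n, 27, 37), (3, m, 16, 36, v, 16, 21), (3, r, 12, 13, n, 27, 37), (3, r, 12, 13, v, 16, 21), (40, r, 11, 4, n, 27, 37), (40, r, 11, 4, z, 10, 23), (8, u, 26, 24, d, 39, 39), (8, u, 26, 24, n, 27, 37), (8, u, 40, 7, d, 39, 39), (8, u, 40, 7, n, 27, 37), (8, v, 4, 17, d, 39, 39), (8, v, 4, 17, n, 27, 37), (8, z, 23, 38, d, 39, 39), (8, z, 23, 38, n, 27, 37)}
Selection D > 26 and C != k: {(3, a, 37, 39, n, 27, 37), (3, a, 37, 39, v, 16, 21), (8, u, 40, 7, d, 39, 39), (8, u, 40, 7, n, 27, 37)}
π_{A, D} gives {(16, 37), (27, 37), (27, 40), (39, 40)}.

{(16, 37), (27, 37), (27, 40), (39, 40)}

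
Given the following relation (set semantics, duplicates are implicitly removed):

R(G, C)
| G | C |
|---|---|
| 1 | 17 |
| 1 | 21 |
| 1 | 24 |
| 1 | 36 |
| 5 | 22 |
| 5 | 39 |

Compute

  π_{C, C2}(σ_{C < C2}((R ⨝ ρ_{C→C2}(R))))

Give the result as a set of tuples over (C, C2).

ρ[C→C2]: schema becomes (G, C2); tuples unchanged.
Natural join on G: {(1, 17, 17), (1, 17, 21), (1, 17, 24), (1, 17, 36), (1, 21, 17), (1, 21, 21), (1, 21, 24), (1, 21, 36), (1, 24, 17), (1, 24, 21), (1, 24, 24), (1, 24, 36), (1, 36, 17), (1, 36, 21), (1, 36, 24), (1, 36, 36), (5, 22, 22), (5, 22, 39), (5, 39, 22), (5, 39, 39)}
σ[C < C2]: keep tuples satisfying C < C2 → {(1, 17, 21), (1, 17, 24), (1, 17, 36), (1, 21, 24), (1, 21, 36), (1, 24, 36), (5, 22, 39)}
π_{C, C2} gives {(17, 21), (17, 24), (17, 36), (21, 24), (21, 36), (22, 39), (24, 36)}.

{(17, 21), (17, 24), (17, 36), (21, 24), (21, 36), (22, 39), (24, 36)}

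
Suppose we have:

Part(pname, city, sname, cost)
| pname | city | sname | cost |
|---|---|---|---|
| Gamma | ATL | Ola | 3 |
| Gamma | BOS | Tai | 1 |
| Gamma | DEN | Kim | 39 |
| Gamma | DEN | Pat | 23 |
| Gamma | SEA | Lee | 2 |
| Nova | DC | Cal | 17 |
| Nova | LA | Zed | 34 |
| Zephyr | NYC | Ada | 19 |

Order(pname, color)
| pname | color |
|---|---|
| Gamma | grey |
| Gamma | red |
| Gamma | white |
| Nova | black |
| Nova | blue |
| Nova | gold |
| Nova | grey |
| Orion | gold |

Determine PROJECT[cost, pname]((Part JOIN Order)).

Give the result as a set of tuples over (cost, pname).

{(1, Gamma), (17, Nova), (2, Gamma), (23, Gamma), (3, Gamma), (34, Nova), (39, Gamma)}

Natural join on pname: {(Gamma, ATL, Ola, 3, grey), (Gamma, ATL, Ola, 3, red), (Gamma, ATL, Ola, 3, white), (Gamma, BOS, Tai, 1, grey), (Gamma, BOS, Tai, 1, red), (Gamma, BOS, Tai, 1, white), (Gamma, DEN, Kim, 39, grey), (Gamma, DEN, Kim, 39, red), (Gamma, DEN, Kim, 39, white), (Gamma, DEN, Pat, 23, grey), (Gamma, DEN, Pat, 23, red), (Gamma, DEN, Pat, 23, white), (Gamma, SEA, Lee, 2, grey), (Gamma, SEA, Lee, 2, red), (Gamma, SEA, Lee, 2, white), (Nova, DC, Cal, 17, black), (Nova, DC, Cal, 17, blue), (Nova, DC, Cal, 17, gold), (Nova, DC, Cal, 17, grey), (Nova, LA, Zed, 34, black), (Nova, LA, Zed, 34, blue), (Nova, LA, Zed, 34, gold), (Nova, LA, Zed, 34, grey)}
π_{cost, pname} gives {(1, Gamma), (17, Nova), (2, Gamma), (23, Gamma), (3, Gamma), (34, Nova), (39, Gamma)} (16 duplicate(s) eliminated).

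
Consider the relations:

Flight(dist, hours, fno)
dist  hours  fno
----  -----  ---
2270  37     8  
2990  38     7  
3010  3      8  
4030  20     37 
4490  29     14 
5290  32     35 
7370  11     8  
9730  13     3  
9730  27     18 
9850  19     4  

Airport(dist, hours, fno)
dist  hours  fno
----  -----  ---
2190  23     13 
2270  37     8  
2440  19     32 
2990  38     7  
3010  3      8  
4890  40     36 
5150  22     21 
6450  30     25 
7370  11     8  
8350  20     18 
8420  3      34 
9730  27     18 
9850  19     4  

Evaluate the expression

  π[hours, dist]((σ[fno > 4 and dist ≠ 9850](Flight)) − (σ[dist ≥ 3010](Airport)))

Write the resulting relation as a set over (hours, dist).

{(20, 4030), (29, 4490), (32, 5290), (37, 2270), (38, 2990)}

Selection fno > 4 and dist ≠ 9850: {(2270, 37, 8), (2990, 38, 7), (3010, 3, 8), (4030, 20, 37), (4490, 29, 14), (5290, 32, 35), (7370, 11, 8), (9730, 27, 18)}
Selection dist ≥ 3010: {(3010, 3, 8), (4890, 40, 36), (5150, 22, 21), (6450, 30, 25), (7370, 11, 8), (8350, 20, 18), (8420, 3, 34), (9730, 27, 18), (9850, 19, 4)}
Taking the difference: {(2270, 37, 8), (2990, 38, 7), (4030, 20, 37), (4490, 29, 14), (5290, 32, 35)}
π_{hours, dist} gives {(20, 4030), (29, 4490), (32, 5290), (37, 2270), (38, 2990)}.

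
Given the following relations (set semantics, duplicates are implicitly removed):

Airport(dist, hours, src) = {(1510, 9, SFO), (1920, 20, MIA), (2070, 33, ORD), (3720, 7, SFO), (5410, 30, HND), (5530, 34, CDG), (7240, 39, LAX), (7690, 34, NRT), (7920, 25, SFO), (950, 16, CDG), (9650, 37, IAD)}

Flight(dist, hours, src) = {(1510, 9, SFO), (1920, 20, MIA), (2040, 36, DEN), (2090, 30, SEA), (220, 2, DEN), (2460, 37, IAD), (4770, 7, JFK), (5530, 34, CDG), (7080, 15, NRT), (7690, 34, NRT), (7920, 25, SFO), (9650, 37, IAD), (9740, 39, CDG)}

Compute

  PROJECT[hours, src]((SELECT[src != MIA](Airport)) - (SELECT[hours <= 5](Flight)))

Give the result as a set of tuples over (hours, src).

Apply σ_{src != MIA}; surviving tuples: {(1510, 9, SFO), (2070, 33, ORD), (3720, 7, SFO), (5410, 30, HND), (5530, 34, CDG), (7240, 39, LAX), (7690, 34, NRT), (7920, 25, SFO), (950, 16, CDG), (9650, 37, IAD)}
Apply σ_{hours <= 5}; surviving tuples: {(220, 2, DEN)}
Taking the difference: {(1510, 9, SFO), (2070, 33, ORD), (3720, 7, SFO), (5410, 30, HND), (5530, 34, CDG), (7240, 39, LAX), (7690, 34, NRT), (7920, 25, SFO), (950, 16, CDG), (9650, 37, IAD)}
π[hours, src]: project onto (hours, src) → {(16, CDG), (25, SFO), (30, HND), (33, ORD), (34, CDG), (34, NRT), (37, IAD), (39, LAX), (7, SFO), (9, SFO)}

{(16, CDG), (25, SFO), (30, HND), (33, ORD), (34, CDG), (34, NRT), (37, IAD), (39, LAX), (7, SFO), (9, SFO)}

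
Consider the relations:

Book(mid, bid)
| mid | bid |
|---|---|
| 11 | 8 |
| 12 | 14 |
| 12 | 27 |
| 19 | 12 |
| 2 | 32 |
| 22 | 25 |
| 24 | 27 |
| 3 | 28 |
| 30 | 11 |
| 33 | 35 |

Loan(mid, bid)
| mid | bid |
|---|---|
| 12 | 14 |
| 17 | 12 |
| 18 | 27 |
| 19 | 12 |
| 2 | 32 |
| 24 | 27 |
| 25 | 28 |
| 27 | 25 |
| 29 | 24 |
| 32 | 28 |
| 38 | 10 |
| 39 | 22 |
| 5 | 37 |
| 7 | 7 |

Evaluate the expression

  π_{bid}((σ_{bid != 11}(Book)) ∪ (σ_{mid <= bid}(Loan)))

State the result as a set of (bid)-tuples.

σ[bid != 11]: keep tuples satisfying bid != 11 → {(11, 8), (12, 14), (12, 27), (19, 12), (2, 32), (22, 25), (24, 27), (3, 28), (33, 35)}
σ[mid <= bid]: keep tuples satisfying mid <= bid → {(12, 14), (18, 27), (2, 32), (24, 27), (25, 28), (5, 37), (7, 7)}
Union: {(11, 8), (12, 14), (12, 27), (19, 12), (2, 32), (22, 25), (24, 27), (3, 28), (33, 35)} with {(12, 14), (18, 27), (2, 32), (24, 27), (25, 28), (5, 37), (7, 7)} → {(11, 8), (12, 14), (12, 27), (18, 27), (19, 12), (2, 32), (22, 25), (24, 27), (25, 28), (3, 28), (33, 35), (5, 37), (7, 7)}
Keep only column(s) bid (3 duplicate(s) eliminated): {12, 14, 25, 27, 28, 32, 35, 37, 7, 8}

{12, 14, 25, 27, 28, 32, 35, 37, 7, 8}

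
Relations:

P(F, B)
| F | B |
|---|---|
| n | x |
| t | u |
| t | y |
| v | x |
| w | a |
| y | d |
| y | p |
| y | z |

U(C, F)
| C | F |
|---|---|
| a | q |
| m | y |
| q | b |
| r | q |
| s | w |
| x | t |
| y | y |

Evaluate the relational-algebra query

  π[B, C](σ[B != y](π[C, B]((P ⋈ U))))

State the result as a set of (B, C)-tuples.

Joining P and U on F yields {(t, u, x), (t, y, x), (w, a, s), (y, d, m), (y, d, y), (y, p, m), (y, p, y), (y, z, m), (y, z, y)}.
Keep only column(s) C, B: {(m, d), (m, p), (m, z), (s, a), (x, u), (x, y), (y, d), (y, p), (y, z)}
σ[B != y]: keep tuples satisfying B != y → {(m, d), (m, p), (m, z), (s, a), (x, u), (y, d), (y, p), (y, z)}
Keep only column(s) B, C: {(a, s), (d, m), (d, y), (p, m), (p, y), (u, x), (z, m), (z, y)}

{(a, s), (d, m), (d, y), (p, m), (p, y), (u, x), (z, m), (z, y)}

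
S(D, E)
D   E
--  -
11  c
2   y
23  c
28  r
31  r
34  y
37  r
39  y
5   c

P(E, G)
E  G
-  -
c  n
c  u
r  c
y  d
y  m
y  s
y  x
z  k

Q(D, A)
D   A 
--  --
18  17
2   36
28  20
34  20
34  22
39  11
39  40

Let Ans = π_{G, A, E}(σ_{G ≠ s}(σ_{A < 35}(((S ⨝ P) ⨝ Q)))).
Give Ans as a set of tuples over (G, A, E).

{(c, 20, r), (d, 11, y), (d, 20, y), (d, 22, y), (m, 11, y), (m, 20, y), (m, 22, y), (x, 11, y), (x, 20, y), (x, 22, y)}

S ⋈ P (natural join on E): {(11, c, n), (11, c, u), (2, y, d), (2, y, m), (2, y, s), (2, y, x), (23, c, n), (23, c, u), (28, r, c), (31, r, c), (34, y, d), (34, y, m), (34, y, s), (34, y, x), (37, r, c), (39, y, d), (39, y, m), (39, y, s), (39, y, x), (5, c, n), (5, c, u)}
(S ⨝ P) ⋈ Q (natural join on D): {(2, y, d, 36), (2, y, m, 36), (2, y, s, 36), (2, y, x, 36), (28, r, c, 20), (34, y, d, 20), (34, y, d, 22), (34, y, m, 20), (34, y, m, 22), (34, y, s, 20), (34, y, s, 22), (34, y, x, 20), (34, y, x, 22), (39, y, d, 11), (39, y, d, 40), (39, y, m, 11), (39, y, m, 40), (39, y, s, 11), (39, y, s, 40), (39, y, x, 11), (39, y, x, 40)}
Filtering on A < 35 leaves {(28, r, c, 20), (34, y, d, 20), (34, y, d, 22), (34, y, m, 20), (34, y, m, 22), (34, y, s, 20), (34, y, s, 22), (34, y, x, 20), (34, y, x, 22), (39, y, d, 11), (39, y, m, 11), (39, y, s, 11), (39, y, x, 11)}.
Filtering on G ≠ s leaves {(28, r, c, 20), (34, y, d, 20), (34, y, d, 22), (34, y, m, 20), (34, y, m, 22), (34, y, x, 20), (34, y, x, 22), (39, y, d, 11), (39, y, m, 11), (39, y, x, 11)}.
Keep only column(s) G, A, E: {(c, 20, r), (d, 11, y), (d, 20, y), (d, 22, y), (m, 11, y), (m, 20, y), (m, 22, y), (x, 11, y), (x, 20, y), (x, 22, y)}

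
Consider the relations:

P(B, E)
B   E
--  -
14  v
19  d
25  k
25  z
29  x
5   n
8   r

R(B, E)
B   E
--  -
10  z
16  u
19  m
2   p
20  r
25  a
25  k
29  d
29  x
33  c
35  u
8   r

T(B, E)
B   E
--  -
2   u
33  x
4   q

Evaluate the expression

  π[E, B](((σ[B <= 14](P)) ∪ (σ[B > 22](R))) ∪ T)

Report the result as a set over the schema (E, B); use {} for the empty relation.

{(a, 25), (c, 33), (d, 29), (k, 25), (n, 5), (q, 4), (r, 8), (u, 2), (u, 35), (v, 14), (x, 29), (x, 33)}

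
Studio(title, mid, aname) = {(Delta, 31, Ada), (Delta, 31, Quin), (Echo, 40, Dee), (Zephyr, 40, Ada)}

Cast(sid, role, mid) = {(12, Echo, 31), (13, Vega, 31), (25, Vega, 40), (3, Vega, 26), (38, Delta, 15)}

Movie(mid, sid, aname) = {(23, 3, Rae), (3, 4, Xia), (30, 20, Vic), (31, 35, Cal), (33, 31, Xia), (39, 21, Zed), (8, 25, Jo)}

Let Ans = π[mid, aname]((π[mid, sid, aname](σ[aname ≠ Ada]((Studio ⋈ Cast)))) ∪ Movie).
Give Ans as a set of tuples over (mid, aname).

{(23, Rae), (3, Xia), (30, Vic), (31, Cal), (31, Quin), (33, Xia), (39, Zed), (40, Dee), (8, Jo)}

Natural join on mid: {(Delta, 31, Ada, 12, Echo), (Delta, 31, Ada, 13, Vega), (Delta, 31, Quin, 12, Echo), (Delta, 31, Quin, 13, Vega), (Echo, 40, Dee, 25, Vega), (Zephyr, 40, Ada, 25, Vega)}
Filtering on aname ≠ Ada leaves {(Delta, 31, Quin, 12, Echo), (Delta, 31, Quin, 13, Vega), (Echo, 40, Dee, 25, Vega)}.
Keep only column(s) mid, sid, aname: {(31, 12, Quin), (31, 13, Quin), (40, 25, Dee)}
Set union of the two operands is {(23, 3, Rae), (3, 4, Xia), (30, 20, Vic), (31, 12, Quin), (31, 13, Quin), (31, 35, Cal), (33, 31, Xia), (39, 21, Zed), (40, 25, Dee), (8, 25, Jo)}.
Keep only column(s) mid, aname (1 duplicate(s) eliminated): {(23, Rae), (3, Xia), (30, Vic), (31, Cal), (31, Quin), (33, Xia), (39, Zed), (40, Dee), (8, Jo)}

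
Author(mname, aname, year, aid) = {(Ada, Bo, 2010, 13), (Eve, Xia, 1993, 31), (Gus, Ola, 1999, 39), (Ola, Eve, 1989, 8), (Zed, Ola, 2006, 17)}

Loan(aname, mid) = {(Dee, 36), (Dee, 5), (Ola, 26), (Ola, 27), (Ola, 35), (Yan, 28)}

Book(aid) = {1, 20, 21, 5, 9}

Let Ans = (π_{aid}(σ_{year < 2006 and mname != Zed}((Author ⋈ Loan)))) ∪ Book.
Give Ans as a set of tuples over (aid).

{1, 20, 21, 39, 5, 9}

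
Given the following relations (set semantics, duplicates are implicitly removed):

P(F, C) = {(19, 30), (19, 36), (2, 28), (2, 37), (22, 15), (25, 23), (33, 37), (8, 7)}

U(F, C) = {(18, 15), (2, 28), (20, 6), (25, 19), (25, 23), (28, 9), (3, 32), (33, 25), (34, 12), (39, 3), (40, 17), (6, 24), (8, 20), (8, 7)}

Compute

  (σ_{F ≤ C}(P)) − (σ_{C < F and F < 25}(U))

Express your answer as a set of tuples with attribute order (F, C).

Filtering on F ≤ C leaves {(19, 30), (19, 36), (2, 28), (2, 37), (33, 37)}.
Filtering on C < F and F < 25 leaves {(18, 15), (20, 6), (8, 7)}.
Difference: {(19, 30), (19, 36), (2, 28), (2, 37), (33, 37)} with {(18, 15), (20, 6), (8, 7)} → {(19, 30), (19, 36), (2, 28), (2, 37), (33, 37)}

{(19, 30), (19, 36), (2, 28), (2, 37), (33, 37)}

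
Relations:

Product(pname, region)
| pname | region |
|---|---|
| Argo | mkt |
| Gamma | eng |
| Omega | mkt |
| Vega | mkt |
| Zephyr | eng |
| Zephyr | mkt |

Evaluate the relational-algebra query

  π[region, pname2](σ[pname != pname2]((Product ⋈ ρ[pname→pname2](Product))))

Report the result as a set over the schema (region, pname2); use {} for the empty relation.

ρ[pname→pname2]: schema becomes (pname2, region); tuples unchanged.
Product ⋈ ρ[pname→pname2](Product) (natural join on region): {(Argo, mkt, Argo), (Argo, mkt, Omega), (Argo, mkt, Vega), (Argo, mkt, Zephyr), (Gamma, eng, Gamma), (Gamma, eng, Zephyr), (Omega, mkt, Argo), (Omega, mkt, Omega), (Omega, mkt, Vega), (Omega, mkt, Zephyr), (Vega, mkt, Argo), (Vega, mkt, Omega), (Vega, mkt, Vega), (Vega, mkt, Zephyr), (Zephyr, eng, Gamma), (Zephyr, eng, Zephyr), (Zephyr, mkt, Argo), (Zephyr, mkt, Omega), (Zephyr, mkt, Vega), (Zephyr, mkt, Zephyr)}
Filtering on pname != pname2 leaves {(Argo, mkt, Omega), (Argo, mkt, Vega), (Argo, mkt, Zephyr), (Gamma, eng, Zephyr), (Omega, mkt, Argo), (Omega, mkt, Vega), (Omega, mkt, Zephyr), (Vega, mkt, Argo), (Vega, mkt, Omega), (Vega, mkt, Zephyr), (Zephyr, eng, Gamma), (Zephyr, mkt, Argo), (Zephyr, mkt, Omega), (Zephyr, mkt, Vega)}.
Keep only column(s) region, pname2 (8 duplicate(s) eliminated): {(eng, Gamma), (eng, Zephyr), (mkt, Argo), (mkt, Omega), (mkt, Vega), (mkt, Zephyr)}

{(eng, Gamma), (eng, Zephyr), (mkt, Argo), (mkt, Omega), (mkt, Vega), (mkt, Zephyr)}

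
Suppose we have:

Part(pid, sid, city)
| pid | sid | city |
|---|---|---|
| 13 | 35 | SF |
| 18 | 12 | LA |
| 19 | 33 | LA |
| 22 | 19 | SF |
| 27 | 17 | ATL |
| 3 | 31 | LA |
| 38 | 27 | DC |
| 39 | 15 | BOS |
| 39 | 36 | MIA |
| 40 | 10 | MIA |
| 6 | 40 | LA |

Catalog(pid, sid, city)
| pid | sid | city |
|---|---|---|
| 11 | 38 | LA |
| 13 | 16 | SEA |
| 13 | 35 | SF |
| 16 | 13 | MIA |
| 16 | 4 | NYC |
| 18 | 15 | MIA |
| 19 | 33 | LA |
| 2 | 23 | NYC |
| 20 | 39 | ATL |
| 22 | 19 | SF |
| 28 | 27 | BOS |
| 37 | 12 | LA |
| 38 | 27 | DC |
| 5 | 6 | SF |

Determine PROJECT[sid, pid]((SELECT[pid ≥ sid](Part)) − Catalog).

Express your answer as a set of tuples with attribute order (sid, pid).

{(10, 40), (12, 18), (15, 39), (17, 27), (36, 39)}

σ[pid ≥ sid]: keep tuples satisfying pid ≥ sid → {(18, 12, LA), (22, 19, SF), (27, 17, ATL), (38, 27, DC), (39, 15, BOS), (39, 36, MIA), (40, 10, MIA)}
Difference: {(18, 12, LA), (22, 19, SF), (27, 17, ATL), (38, 27, DC), (39, 15, BOS), (39, 36, MIA), (40, 10, MIA)} with {(11, 38, LA), (13, 16, SEA), (13, 35, SF), (16, 13, MIA), (16, 4, NYC), (18, 15, MIA), (19, 33, LA), (2, 23, NYC), (20, 39, ATL), (22, 19, SF), (28, 27, BOS), (37, 12, LA), (38, 27, DC), (5, 6, SF)} → {(18, 12, LA), (27, 17, ATL), (39, 15, BOS), (39, 36, MIA), (40, 10, MIA)}
π_{sid, pid} gives {(10, 40), (12, 18), (15, 39), (17, 27), (36, 39)}.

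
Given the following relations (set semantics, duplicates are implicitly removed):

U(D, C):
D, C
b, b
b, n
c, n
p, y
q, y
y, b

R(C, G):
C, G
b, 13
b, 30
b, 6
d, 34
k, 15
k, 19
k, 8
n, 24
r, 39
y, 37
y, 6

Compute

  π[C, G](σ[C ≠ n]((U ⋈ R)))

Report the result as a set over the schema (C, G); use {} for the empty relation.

{(b, 13), (b, 30), (b, 6), (y, 37), (y, 6)}

Joining U and R on C yields {(b, b, 13), (b, b, 30), (b, b, 6), (b, n, 24), (c, n, 24), (p, y, 37), (p, y, 6), (q, y, 37), (q, y, 6), (y, b, 13), (y, b, 30), (y, b, 6)}.
Filtering on C ≠ n leaves {(b, b, 13), (b, b, 30), (b, b, 6), (p, y, 37), (p, y, 6), (q, y, 37), (q, y, 6), (y, b, 13), (y, b, 30), (y, b, 6)}.
π_{C, G} gives {(b, 13), (b, 30), (b, 6), (y, 37), (y, 6)} (5 duplicate(s) eliminated).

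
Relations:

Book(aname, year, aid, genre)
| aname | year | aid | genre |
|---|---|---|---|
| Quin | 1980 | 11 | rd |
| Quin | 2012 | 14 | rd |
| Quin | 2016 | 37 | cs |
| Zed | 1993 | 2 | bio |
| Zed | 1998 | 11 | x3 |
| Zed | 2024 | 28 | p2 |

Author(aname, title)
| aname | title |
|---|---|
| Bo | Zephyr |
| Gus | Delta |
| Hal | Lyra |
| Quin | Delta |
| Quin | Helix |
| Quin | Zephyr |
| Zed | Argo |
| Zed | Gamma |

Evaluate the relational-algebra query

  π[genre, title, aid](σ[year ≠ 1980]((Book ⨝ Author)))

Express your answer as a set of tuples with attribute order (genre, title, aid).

{(bio, Argo, 2), (bio, Gamma, 2), (cs, Delta, 37), (cs, Helix, 37), (cs, Zephyr, 37), (p2, Argo, 28), (p2, Gamma, 28), (rd, Delta, 14), (rd, Helix, 14), (rd, Zephyr, 14), (x3, Argo, 11), (x3, Gamma, 11)}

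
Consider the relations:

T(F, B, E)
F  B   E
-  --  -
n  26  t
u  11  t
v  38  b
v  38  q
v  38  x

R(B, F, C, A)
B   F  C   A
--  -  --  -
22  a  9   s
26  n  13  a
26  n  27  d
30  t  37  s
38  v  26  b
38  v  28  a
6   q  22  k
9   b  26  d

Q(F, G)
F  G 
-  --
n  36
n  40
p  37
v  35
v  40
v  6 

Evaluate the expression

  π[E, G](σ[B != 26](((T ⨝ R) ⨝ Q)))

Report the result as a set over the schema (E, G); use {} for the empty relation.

{(b, 35), (b, 40), (b, 6), (q, 35), (q, 40), (q, 6), (x, 35), (x, 40), (x, 6)}

Joining T and R on F, B yields {(n, 26, t, 13, a), (n, 26, t, 27, d), (v, 38, b, 26, b), (v, 38, b, 28, a), (v, 38, q, 26, b), (v, 38, q, 28, a), (v, 38, x, 26, b), (v, 38, x, 28, a)}.
Joining (T ⨝ R) and Q on F yields {(n, 26, t, 13, a, 36), (n, 26, t, 13, a, 40), (n, 26, t, 27, d, 36), (n, 26, t, 27, d, 40), (v, 38, b, 26, b, 35), (v, 38, b, 26, b, 40), (v, 38, b, 26, b, 6), (v, 38, b, 28, a, 35), (v, 38, b, 28, a, 40), (v, 38, b, 28, a, 6), (v, 38, q, 26, b, 35), (v, 38, q, 26, b, 40), (v, 38, q, 26, b, 6), (v, 38, q, 28, a, 35), (v, 38, q, 28, a, 40), (v, 38, q, 28, a, 6), (v, 38, x, 26, b, 35), (v, 38, x, 26, b, 40), (v, 38, x, 26, b, 6), (v, 38, x, 28, a, 35), (v, 38, x, 28, a, 40), (v, 38, x, 28, a, 6)}.
σ[B != 26]: keep tuples satisfying B != 26 → {(v, 38, b, 26, b, 35), (v, 38, b, 26, b, 40), (v, 38, b, 26, b, 6), (v, 38, b, 28, a, 35), (v, 38, b, 28, a, 40), (v, 38, b, 28, a, 6), (v, 38, q, 26, b, 35), (v, 38, q, 26, b, 40), (v, 38, q, 26, b, 6), (v, 38, q, 28, a, 35), (v, 38, q, 28, a, 40), (v, 38, q, 28, a, 6), (v, 38, x, 26, b, 35), (v, 38, x, 26, b, 40), (v, 38, x, 26, b, 6), (v, 38, x, 28, a, 35), (v, 38, x, 28, a, 40), (v, 38, x, 28, a, 6)}
π_{E, G} gives {(b, 35), (b, 40), (b, 6), (q, 35), (q, 40), (q, 6), (x, 35), (x, 40), (x, 6)} (9 duplicate(s) eliminated).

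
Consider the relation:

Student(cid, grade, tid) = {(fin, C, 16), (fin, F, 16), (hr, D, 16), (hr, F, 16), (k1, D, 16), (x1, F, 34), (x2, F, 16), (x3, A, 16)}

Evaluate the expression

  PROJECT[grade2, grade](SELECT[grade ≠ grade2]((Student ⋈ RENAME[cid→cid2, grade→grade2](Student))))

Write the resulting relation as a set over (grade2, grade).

ρ[cid→cid2, grade→grade2]: schema becomes (cid2, grade2, tid); tuples unchanged.
Student ⋈ RENAME[cid→cid2, grade→grade2](Student) (natural join on tid): {(fin, C, 16, fin, C), (fin, C, 16, fin, F), (fin, C, 16, hr, D), (fin, C, 16, hr, F), (fin, C, 16, k1, D), (fin, C, 16, x2, F), (fin, C, 16, x3, A), (fin, F, 16, fin, C), (fin, F, 16, fin, F), (fin, F, 16, hr, D), (fin, F, 16, hr, F), (fin, F, 16, k1, D), (fin, F, 16, x2, F), (fin, F, 16, x3, A), (hr, D, 16, fin, C), (hr, D, 16, fin, F), (hr, D, 16, hr, D), (hr, D, 16, hr, F), (hr, D, 16, k1, D), (hr, D, 16, x2, F), (hr, D, 16, x3, A), (hr, F, 16, fin, C), (hr, F, 16, fin, F), (hr, F, 16, hr, D), (hr, F, 16, hr, F), (hr, F, 16, k1, D), (hr, F, 16, x2, F), (hr, F, 16, x3, A), (k1, D, 16, fin, C), (k1, D, 16, fin, F), (k1, D, 16, hr, D), (k1, D, 16, hr, F), (k1, D, 16, k1, D), (k1, D, 16, x2, F), (k1, D, 16, x3, A), (x1, F, 34, x1, F), (x2, F, 16, fin, C), (x2, F, 16, fin, F), (x2, F, 16, hr, D), (x2, F, 16, hr, F), (x2, F, 16, k1, D), (x2, F, 16, x2, F), (x2, F, 16, x3, A), (x3, A, 16, fin, C), (x3, A, 16, fin, F), (x3, A, 16, hr, D), (x3, A, 16, hr, F), (x3, A, 16, k1, D), (x3, A, 16, x2, F), (x3, A, 16, x3, A)}
Filtering on grade ≠ grade2 leaves {(fin, C, 16, fin, F), (fin, C, 16, hr, D), (fin, C, 16, hr, F), (fin, C, 16, k1, D), (fin, C, 16, x2, F), (fin, C, 16, x3, A), (fin, F, 16, fin, C), (fin, F, 16, hr, D), (fin, F, 16, k1, D), (fin, F, 16, x3, A), (hr, D, 16, fin, C), (hr, D, 16, fin, F), (hr, D, 16, hr, F), (hr, D, 16, x2, F), (hr, D, 16, x3, A), (hr, F, 16, fin, C), (hr, F, 16, hr, D), (hr, F, 16, k1, D), (hr, F, 16, x3, A), (k1, D, 16, fin, C), (k1, D, 16, fin, F), (k1, D, 16, hr, F), (k1, D, 16, x2, F), (k1, D, 16, x3, A), (x2, F, 16, fin, C), (x2, F, 16, hr, D), (x2, F, 16, k1, D), (x2, F, 16, x3, A), (x3, A, 16, fin, C), (x3, A, 16, fin, F), (x3, A, 16, hr, D), (x3, A, 16, hr, F), (x3, A, 16, k1, D), (x3, A, 16, x2, F)}.
π_{grade2, grade} gives {(A, C), (A, D), (A, F), (C, A), (C, D), (C, F), (D, A), (D, C), (D, F), (F, A), (F, C), (F, D)} (22 duplicate(s) eliminated).

{(A, C), (A, D), (A, F), (C, A), (C, D), (C, F), (D, A), (D, C), (D, F), (F, A), (F, C), (F, D)}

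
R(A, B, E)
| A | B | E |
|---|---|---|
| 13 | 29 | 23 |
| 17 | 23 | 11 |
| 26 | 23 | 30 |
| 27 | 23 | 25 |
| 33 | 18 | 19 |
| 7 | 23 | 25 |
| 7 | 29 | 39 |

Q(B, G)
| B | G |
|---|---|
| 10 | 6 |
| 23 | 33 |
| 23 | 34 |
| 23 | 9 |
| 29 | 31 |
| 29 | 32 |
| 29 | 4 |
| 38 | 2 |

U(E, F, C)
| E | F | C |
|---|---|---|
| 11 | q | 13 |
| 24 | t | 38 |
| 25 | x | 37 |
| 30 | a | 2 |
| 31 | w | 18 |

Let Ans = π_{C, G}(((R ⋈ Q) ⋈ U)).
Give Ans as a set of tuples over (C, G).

R ⋈ Q (natural join on B): {(13, 29, 23, 31), (13, 29, 23, 32), (13, 29, 23, 4), (17, 23, 11, 33), (17, 23, 11, 34), (17, 23, 11, 9), (26, 23, 30, 33), (26, 23, 30, 34), (26, 23, 30, 9), (27, 23, 25, 33), (27, 23, 25, 34), (27, 23, 25, 9), (7, 23, 25, 33), (7, 23, 25, 34), (7, 23, 25, 9), (7, 29, 39, 31), (7, 29, 39, 32), (7, 29, 39, 4)}
(R ⋈ Q) ⋈ U (natural join on E): {(17, 23, 11, 33, q, 13), (17, 23, 11, 34, q, 13), (17, 23, 11, 9, q, 13), (26, 23, 30, 33, a, 2), (26, 23, 30, 34, a, 2), (26, 23, 30, 9, a, 2), (27, 23, 25, 33, x, 37), (27, 23, 25, 34, x, 37), (27, 23, 25, 9, x, 37), (7, 23, 25, 33, x, 37), (7, 23, 25, 34, x, 37), (7, 23, 25, 9, x, 37)}
π_{C, G} gives {(13, 33), (13, 34), (13, 9), (2, 33), (2, 34), (2, 9), (37, 33), (37, 34), (37, 9)} (3 duplicate(s) eliminated).

{(13, 33), (13, 34), (13, 9), (2, 33), (2, 34), (2, 9), (37, 33), (37, 34), (37, 9)}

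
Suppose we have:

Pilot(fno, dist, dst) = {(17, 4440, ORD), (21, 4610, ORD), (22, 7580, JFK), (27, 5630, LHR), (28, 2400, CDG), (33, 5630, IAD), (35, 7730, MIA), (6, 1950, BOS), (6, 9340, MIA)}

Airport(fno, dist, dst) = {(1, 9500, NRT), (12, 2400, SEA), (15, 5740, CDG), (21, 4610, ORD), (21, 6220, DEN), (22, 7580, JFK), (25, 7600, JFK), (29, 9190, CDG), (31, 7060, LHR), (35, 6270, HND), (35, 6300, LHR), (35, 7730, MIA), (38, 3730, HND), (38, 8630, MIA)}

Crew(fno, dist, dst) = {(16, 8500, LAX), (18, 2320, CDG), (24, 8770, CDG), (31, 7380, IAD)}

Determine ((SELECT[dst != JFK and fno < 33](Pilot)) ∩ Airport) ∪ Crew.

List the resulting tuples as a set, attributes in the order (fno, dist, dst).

Filtering on dst != JFK and fno < 33 leaves {(17, 4440, ORD), (21, 4610, ORD), (27, 5630, LHR), (28, 2400, CDG), (6, 1950, BOS), (6, 9340, MIA)}.
Set intersection of the two operands is {(21, 4610, ORD)}.
Set union of the two operands is {(16, 8500, LAX), (18, 2320, CDG), (21, 4610, ORD), (24, 8770, CDG), (31, 7380, IAD)}.

{(16, 8500, LAX), (18, 2320, CDG), (21, 4610, ORD), (24, 8770, CDG), (31, 7380, IAD)}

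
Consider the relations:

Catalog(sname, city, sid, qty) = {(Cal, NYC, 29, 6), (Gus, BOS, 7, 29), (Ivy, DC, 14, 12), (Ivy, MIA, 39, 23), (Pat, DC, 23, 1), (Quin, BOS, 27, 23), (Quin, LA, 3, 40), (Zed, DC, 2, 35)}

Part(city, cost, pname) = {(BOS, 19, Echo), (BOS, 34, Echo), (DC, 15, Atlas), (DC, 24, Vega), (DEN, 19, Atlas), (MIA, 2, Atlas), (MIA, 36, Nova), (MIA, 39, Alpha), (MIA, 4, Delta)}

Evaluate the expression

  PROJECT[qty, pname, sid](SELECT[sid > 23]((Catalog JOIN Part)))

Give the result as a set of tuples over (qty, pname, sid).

{(23, Alpha, 39), (23, Atlas, 39), (23, Delta, 39), (23, Echo, 27), (23, Nova, 39)}

Joining Catalog and Part on city yields {(Gus, BOS, 7, 29, 19, Echo), (Gus, BOS, 7, 29, 34, Echo), (Ivy, DC, 14, 12, 15, Atlas), (Ivy, DC, 14, 12, 24, Vega), (Ivy, MIA, 39, 23, 2, Atlas), (Ivy, MIA, 39, 23, 36, Nova), (Ivy, MIA, 39, 23, 39, Alpha), (Ivy, MIA, 39, 23, 4, Delta), (Pat, DC, 23, 1, 15, Atlas), (Pat, DC, 23, 1, 24, Vega), (Quin, BOS, 27, 23, 19, Echo), (Quin, BOS, 27, 23, 34, Echo), (Zed, DC, 2, 35, 15, Atlas), (Zed, DC, 2, 35, 24, Vega)}.
Filtering on sid > 23 leaves {(Ivy, MIA, 39, 23, 2, Atlas), (Ivy, MIA, 39, 23, 36, Nova), (Ivy, MIA, 39, 23, 39, Alpha), (Ivy, MIA, 39, 23, 4, Delta), (Quin, BOS, 27, 23, 19, Echo), (Quin, BOS, 27, 23, 34, Echo)}.
π[qty, pname, sid]: project onto (qty, pname, sid) (1 duplicate(s) eliminated) → {(23, Alpha, 39), (23, Atlas, 39), (23, Delta, 39), (23, Echo, 27), (23, Nova, 39)}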